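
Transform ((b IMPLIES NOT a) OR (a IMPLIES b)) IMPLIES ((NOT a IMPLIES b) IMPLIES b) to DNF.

(NOT a AND NOT b) OR b

((b IMPLIES NOT a) OR (a IMPLIES b)) IMPLIES ((NOT a IMPLIES b) IMPLIES b)
≡ NOT ((b IMPLIES NOT a) OR (a IMPLIES b)) OR ((NOT a IMPLIES b) IMPLIES b)   (eliminate IMPLIES)
≡ NOT (NOT b OR NOT a OR (a IMPLIES b)) OR ((NOT a IMPLIES b) IMPLIES b)   (eliminate IMPLIES)
≡ NOT (NOT b OR NOT a OR NOT a OR b) OR ((NOT a IMPLIES b) IMPLIES b)   (eliminate IMPLIES)
≡ NOT (NOT b OR NOT a OR NOT a OR b) OR NOT (NOT a IMPLIES b) OR b   (eliminate IMPLIES)
≡ NOT (NOT b OR NOT a OR NOT a OR b) OR NOT (NOT NOT a OR b) OR b   (eliminate IMPLIES)
≡ (NOT NOT b AND NOT NOT a AND NOT NOT a AND NOT b) OR NOT (NOT NOT a OR b) OR b   (De Morgan)
≡ (b AND NOT NOT a AND NOT NOT a AND NOT b) OR NOT (NOT NOT a OR b) OR b   (double negation)
≡ (b AND a AND NOT NOT a AND NOT b) OR NOT (NOT NOT a OR b) OR b   (double negation)
≡ (b AND a AND a AND NOT b) OR NOT (NOT NOT a OR b) OR b   (double negation)
≡ (b AND a AND a AND NOT b) OR (NOT NOT NOT a AND NOT b) OR b   (De Morgan)
≡ (b AND a AND a AND NOT b) OR (NOT a AND NOT b) OR b   (double negation)
≡ (NOT a AND NOT b) OR b   (simplify)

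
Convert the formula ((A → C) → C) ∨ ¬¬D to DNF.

((A → C) → C) ∨ ¬¬D
⇔ ¬(A → C) ∨ C ∨ ¬¬D
⇔ ¬(¬A ∨ C) ∨ C ∨ ¬¬D
⇔ (¬¬A ∧ ¬C) ∨ C ∨ ¬¬D
⇔ (A ∧ ¬C) ∨ C ∨ ¬¬D
⇔ (A ∧ ¬C) ∨ C ∨ D

(A ∧ ¬C) ∨ C ∨ D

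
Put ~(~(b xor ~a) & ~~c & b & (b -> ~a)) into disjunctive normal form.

~(~(b xor ~a) & ~~c & b & (b -> ~a))
≡ ~(~((b & ~~a) | (~b & ~a)) & ~~c & b & (b -> ~a))   (expand xor)
≡ ~(~((b & ~~a) | (~b & ~a)) & ~~c & b & (~b | ~a))   (eliminate ->)
≡ ~~((b & ~~a) | (~b & ~a)) | ~~~c | ~b | ~(~b | ~a)   (De Morgan)
≡ (b & ~~a) | (~b & ~a) | ~~~c | ~b | ~(~b | ~a)   (double negation)
≡ (b & a) | (~b & ~a) | ~~~c | ~b | ~(~b | ~a)   (double negation)
≡ (b & a) | (~b & ~a) | ~c | ~b | ~(~b | ~a)   (double negation)
≡ (b & a) | (~b & ~a) | ~c | ~b | (~~b & ~~a)   (De Morgan)
≡ (b & a) | (~b & ~a) | ~c | ~b | (b & ~~a)   (double negation)
≡ (b & a) | (~b & ~a) | ~c | ~b | (b & a)   (double negation)
≡ (b & a) | ~c | ~b   (simplify)

(b & a) | ~c | ~b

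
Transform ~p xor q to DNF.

~p xor q
⇔ (~p & ~q) | (~~p & q)   (expand xor)
⇔ (~p & ~q) | (p & q)   (double negation)

(~p & ~q) | (p & q)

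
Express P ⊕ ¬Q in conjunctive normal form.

(P ∨ ¬Q) ∧ (¬P ∨ Q)

P ⊕ ¬Q
≡ (P ∨ ¬Q) ∧ ¬(P ∧ ¬Q)   [expand ⊕]
≡ (P ∨ ¬Q) ∧ (¬P ∨ ¬¬Q)   [De Morgan]
≡ (P ∨ ¬Q) ∧ (¬P ∨ Q)   [double negation]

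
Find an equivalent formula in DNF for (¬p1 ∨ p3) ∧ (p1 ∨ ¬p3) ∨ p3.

(¬p1 ∨ p3) ∧ (p1 ∨ ¬p3) ∨ p3
≡ ¬p1 ∧ p1 ∨ ¬p1 ∧ ¬p3 ∨ p3 ∧ p1 ∨ p3 ∧ ¬p3 ∨ p3   [distribute ∧ over ∨]
≡ ¬p1 ∧ ¬p3 ∨ p3   [simplify]

¬p1 ∧ ¬p3 ∨ p3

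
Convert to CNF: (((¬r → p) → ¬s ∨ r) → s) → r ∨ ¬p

(((¬r → p) → ¬s ∨ r) → s) → r ∨ ¬p
= ¬(((¬r → p) → ¬s ∨ r) → s) ∨ r ∨ ¬p   [eliminate →]
= ¬(¬((¬r → p) → ¬s ∨ r) ∨ s) ∨ r ∨ ¬p   [eliminate →]
= ¬(¬(¬(¬r → p) ∨ ¬s ∨ r) ∨ s) ∨ r ∨ ¬p   [eliminate →]
= ¬(¬(¬(¬¬r ∨ p) ∨ ¬s ∨ r) ∨ s) ∨ r ∨ ¬p   [eliminate →]
= ¬¬(¬(¬¬r ∨ p) ∨ ¬s ∨ r) ∧ ¬s ∨ r ∨ ¬p   [De Morgan]
= (¬(¬¬r ∨ p) ∨ ¬s ∨ r) ∧ ¬s ∨ r ∨ ¬p   [double negation]
= (¬¬¬r ∧ ¬p ∨ ¬s ∨ r) ∧ ¬s ∨ r ∨ ¬p   [De Morgan]
= (¬r ∧ ¬p ∨ ¬s ∨ r) ∧ ¬s ∨ r ∨ ¬p   [double negation]
= (¬r ∨ ¬s ∨ r ∨ r ∨ ¬p) ∧ (¬p ∨ ¬s ∨ r ∨ r ∨ ¬p) ∧ (¬s ∨ r ∨ ¬p)   [distribute ∨ over ∧]
= ¬p ∨ ¬s ∨ r   [simplify]

¬p ∨ ¬s ∨ r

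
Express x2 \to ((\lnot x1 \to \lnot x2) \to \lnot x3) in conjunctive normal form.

\lnot x2 \lor \lnot x1 \lor \lnot x3

x2 \to ((\lnot x1 \to \lnot x2) \to \lnot x3)
⇔ \lnot x2 \lor ((\lnot x1 \to \lnot x2) \to \lnot x3)   [eliminate \to]
⇔ \lnot x2 \lor \lnot (\lnot x1 \to \lnot x2) \lor \lnot x3   [eliminate \to]
⇔ \lnot x2 \lor \lnot (\lnot \lnot x1 \lor \lnot x2) \lor \lnot x3   [eliminate \to]
⇔ \lnot x2 \lor (\lnot \lnot \lnot x1 \land \lnot \lnot x2) \lor \lnot x3   [De Morgan]
⇔ \lnot x2 \lor (\lnot x1 \land \lnot \lnot x2) \lor \lnot x3   [double negation]
⇔ \lnot x2 \lor (\lnot x1 \land x2) \lor \lnot x3   [double negation]
⇔ (\lnot x2 \lor \lnot x1 \lor \lnot x3) \land (\lnot x2 \lor x2 \lor \lnot x3)   [distribute \lor over \land]
⇔ \lnot x2 \lor \lnot x1 \lor \lnot x3   [simplify]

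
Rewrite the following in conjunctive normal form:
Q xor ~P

Q xor ~P
= (Q | ~P) & ~(Q & ~P)   (expand xor)
= (Q | ~P) & (~Q | ~~P)   (De Morgan)
= (Q | ~P) & (~Q | P)   (double negation)

(Q | ~P) & (~Q | P)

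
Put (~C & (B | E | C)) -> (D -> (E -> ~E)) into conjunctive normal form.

C | ~E | ~D

(~C & (B | E | C)) -> (D -> (E -> ~E))
≡ ~(~C & (B | E | C)) | (D -> (E -> ~E))   (eliminate ->)
≡ ~(~C & (B | E | C)) | ~D | (E -> ~E)   (eliminate ->)
≡ ~(~C & (B | E | C)) | ~D | ~E | ~E   (eliminate ->)
≡ ~~C | ~(B | E | C) | ~D | ~E | ~E   (De Morgan)
≡ C | ~(B | E | C) | ~D | ~E | ~E   (double negation)
≡ C | (~B & ~E & ~C) | ~D | ~E | ~E   (De Morgan)
≡ (C | ~B | ~D | ~E | ~E) & (C | ~E | ~D | ~E | ~E) & (C | ~C | ~D | ~E | ~E)   (distribute | over &)
≡ C | ~E | ~D   (simplify)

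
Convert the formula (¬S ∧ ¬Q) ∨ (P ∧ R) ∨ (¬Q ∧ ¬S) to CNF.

(¬S ∧ ¬Q) ∨ (P ∧ R) ∨ (¬Q ∧ ¬S)
⇔ (¬S ∨ P ∨ ¬Q) ∧ (¬S ∨ P ∨ ¬S) ∧ (¬S ∨ R ∨ ¬Q) ∧ (¬S ∨ R ∨ ¬S) ∧ (¬Q ∨ P ∨ ¬Q) ∧ (¬Q ∨ P ∨ ¬S) ∧ (¬Q ∨ R ∨ ¬Q) ∧ (¬Q ∨ R ∨ ¬S)
⇔ (¬S ∨ P) ∧ (¬S ∨ R) ∧ (¬Q ∨ P) ∧ (¬Q ∨ R)

(¬S ∨ P) ∧ (¬S ∨ R) ∧ (¬Q ∨ P) ∧ (¬Q ∨ R)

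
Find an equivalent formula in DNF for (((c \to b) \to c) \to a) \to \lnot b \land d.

(((c \to b) \to c) \to a) \to \lnot b \land d
= \lnot (((c \to b) \to c) \to a) \lor \lnot b \land d   (eliminate \to)
= \lnot (\lnot ((c \to b) \to c) \lor a) \lor \lnot b \land d   (eliminate \to)
= \lnot (\lnot (\lnot (c \to b) \lor c) \lor a) \lor \lnot b \land d   (eliminate \to)
= \lnot (\lnot (\lnot (\lnot c \lor b) \lor c) \lor a) \lor \lnot b \land d   (eliminate \to)
= \lnot \lnot (\lnot (\lnot c \lor b) \lor c) \land \lnot a \lor \lnot b \land d   (De Morgan)
= (\lnot (\lnot c \lor b) \lor c) \land \lnot a \lor \lnot b \land d   (double negation)
= (\lnot \lnot c \land \lnot b \lor c) \land \lnot a \lor \lnot b \land d   (De Morgan)
= (c \land \lnot b \lor c) \land \lnot a \lor \lnot b \land d   (double negation)
= c \land \lnot b \land \lnot a \lor c \land \lnot a \lor \lnot b \land d   (distribute \land over \lor)
= c \land \lnot a \lor \lnot b \land d   (simplify)

c \land \lnot a \lor \lnot b \land d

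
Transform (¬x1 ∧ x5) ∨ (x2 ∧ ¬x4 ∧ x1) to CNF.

(¬x1 ∨ x2) ∧ (¬x1 ∨ ¬x4) ∧ (x5 ∨ x2) ∧ (x5 ∨ ¬x4) ∧ (x5 ∨ x1)

(¬x1 ∧ x5) ∨ (x2 ∧ ¬x4 ∧ x1)
≡ (¬x1 ∨ x2) ∧ (¬x1 ∨ ¬x4) ∧ (¬x1 ∨ x1) ∧ (x5 ∨ x2) ∧ (x5 ∨ ¬x4) ∧ (x5 ∨ x1)
≡ (¬x1 ∨ x2) ∧ (¬x1 ∨ ¬x4) ∧ (x5 ∨ x2) ∧ (x5 ∨ ¬x4) ∧ (x5 ∨ x1)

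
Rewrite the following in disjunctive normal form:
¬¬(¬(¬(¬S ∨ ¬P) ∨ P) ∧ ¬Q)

¬P ∧ ¬Q

¬¬(¬(¬(¬S ∨ ¬P) ∨ P) ∧ ¬Q)
≡ ¬(¬(¬S ∨ ¬P) ∨ P) ∧ ¬Q   [double negation]
≡ ¬¬(¬S ∨ ¬P) ∧ ¬P ∧ ¬Q   [De Morgan]
≡ (¬S ∨ ¬P) ∧ ¬P ∧ ¬Q   [double negation]
≡ (¬S ∧ ¬P ∧ ¬Q) ∨ (¬P ∧ ¬P ∧ ¬Q)   [distribute ∧ over ∨]
≡ ¬P ∧ ¬Q   [simplify]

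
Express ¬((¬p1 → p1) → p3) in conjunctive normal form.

¬((¬p1 → p1) → p3)
⇔ ¬(¬(¬p1 → p1) ∨ p3)   [eliminate →]
⇔ ¬(¬(¬¬p1 ∨ p1) ∨ p3)   [eliminate →]
⇔ ¬¬(¬¬p1 ∨ p1) ∧ ¬p3   [De Morgan]
⇔ (¬¬p1 ∨ p1) ∧ ¬p3   [double negation]
⇔ (p1 ∨ p1) ∧ ¬p3   [double negation]
⇔ p1 ∧ ¬p3   [simplify]

p1 ∧ ¬p3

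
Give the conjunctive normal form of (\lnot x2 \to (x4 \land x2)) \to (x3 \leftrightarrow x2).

\lnot x2 \lor x3

(\lnot x2 \to (x4 \land x2)) \to (x3 \leftrightarrow x2)
≡ \lnot (\lnot x2 \to (x4 \land x2)) \lor (x3 \leftrightarrow x2)   [eliminate \to]
≡ \lnot (\lnot \lnot x2 \lor (x4 \land x2)) \lor (x3 \leftrightarrow x2)   [eliminate \to]
≡ \lnot (\lnot \lnot x2 \lor (x4 \land x2)) \lor ((x3 \to x2) \land (x2 \to x3))   [eliminate \leftrightarrow]
≡ \lnot (\lnot \lnot x2 \lor (x4 \land x2)) \lor ((\lnot x3 \lor x2) \land (x2 \to x3))   [eliminate \to]
≡ \lnot (\lnot \lnot x2 \lor (x4 \land x2)) \lor ((\lnot x3 \lor x2) \land (\lnot x2 \lor x3))   [eliminate \to]
≡ (\lnot \lnot \lnot x2 \land \lnot (x4 \land x2)) \lor ((\lnot x3 \lor x2) \land (\lnot x2 \lor x3))   [De Morgan]
≡ (\lnot x2 \land \lnot (x4 \land x2)) \lor ((\lnot x3 \lor x2) \land (\lnot x2 \lor x3))   [double negation]
≡ (\lnot x2 \land (\lnot x4 \lor \lnot x2)) \lor ((\lnot x3 \lor x2) \land (\lnot x2 \lor x3))   [De Morgan]
≡ (\lnot x2 \lor \lnot x3 \lor x2) \land (\lnot x2 \lor \lnot x2 \lor x3) \land (\lnot x4 \lor \lnot x2 \lor \lnot x3 \lor x2) \land (\lnot x4 \lor \lnot x2 \lor \lnot x2 \lor x3)   [distribute \lor over \land]
≡ \lnot x2 \lor x3   [simplify]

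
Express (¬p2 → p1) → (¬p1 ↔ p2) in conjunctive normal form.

(¬p2 → p1) → (¬p1 ↔ p2)
= ¬(¬p2 → p1) ∨ (¬p1 ↔ p2)   [eliminate →]
= ¬(¬¬p2 ∨ p1) ∨ (¬p1 ↔ p2)   [eliminate →]
= ¬(¬¬p2 ∨ p1) ∨ ((¬p1 → p2) ∧ (p2 → ¬p1))   [eliminate ↔]
= ¬(¬¬p2 ∨ p1) ∨ ((¬¬p1 ∨ p2) ∧ (p2 → ¬p1))   [eliminate →]
= ¬(¬¬p2 ∨ p1) ∨ ((¬¬p1 ∨ p2) ∧ (¬p2 ∨ ¬p1))   [eliminate →]
= (¬¬¬p2 ∧ ¬p1) ∨ ((¬¬p1 ∨ p2) ∧ (¬p2 ∨ ¬p1))   [De Morgan]
= (¬p2 ∧ ¬p1) ∨ ((¬¬p1 ∨ p2) ∧ (¬p2 ∨ ¬p1))   [double negation]
= (¬p2 ∧ ¬p1) ∨ ((p1 ∨ p2) ∧ (¬p2 ∨ ¬p1))   [double negation]
= (¬p2 ∨ p1 ∨ p2) ∧ (¬p2 ∨ ¬p2 ∨ ¬p1) ∧ (¬p1 ∨ p1 ∨ p2) ∧ (¬p1 ∨ ¬p2 ∨ ¬p1)   [distribute ∨ over ∧]
= ¬p2 ∨ ¬p1   [simplify]

¬p2 ∨ ¬p1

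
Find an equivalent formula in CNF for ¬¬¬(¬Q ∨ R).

¬¬¬(¬Q ∨ R)
≡ ¬(¬Q ∨ R)   [double negation]
≡ ¬¬Q ∧ ¬R   [De Morgan]
≡ Q ∧ ¬R   [double negation]

Q ∧ ¬R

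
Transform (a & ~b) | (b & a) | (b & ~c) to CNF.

(a & ~b) | (b & a) | (b & ~c)
≡ (a | b | b) & (a | b | ~c) & (a | a | b) & (a | a | ~c) & (~b | b | b) & (~b | b | ~c) & (~b | a | b) & (~b | a | ~c)   — distribute | over &
≡ (a | b) & (a | ~c)   — simplify

(a | b) & (a | ~c)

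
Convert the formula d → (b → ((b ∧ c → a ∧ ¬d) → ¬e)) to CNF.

¬d ∨ ¬b ∨ c ∨ ¬e

d → (b → ((b ∧ c → a ∧ ¬d) → ¬e))
= ¬d ∨ (b → ((b ∧ c → a ∧ ¬d) → ¬e))   [eliminate →]
= ¬d ∨ ¬b ∨ ((b ∧ c → a ∧ ¬d) → ¬e)   [eliminate →]
= ¬d ∨ ¬b ∨ ¬(b ∧ c → a ∧ ¬d) ∨ ¬e   [eliminate →]
= ¬d ∨ ¬b ∨ ¬(¬(b ∧ c) ∨ a ∧ ¬d) ∨ ¬e   [eliminate →]
= ¬d ∨ ¬b ∨ ¬¬(b ∧ c) ∧ ¬(a ∧ ¬d) ∨ ¬e   [De Morgan]
= ¬d ∨ ¬b ∨ b ∧ c ∧ ¬(a ∧ ¬d) ∨ ¬e   [double negation]
= ¬d ∨ ¬b ∨ b ∧ c ∧ (¬a ∨ ¬¬d) ∨ ¬e   [De Morgan]
= ¬d ∨ ¬b ∨ b ∧ c ∧ (¬a ∨ d) ∨ ¬e   [double negation]
= (¬d ∨ ¬b ∨ b ∨ ¬e) ∧ (¬d ∨ ¬b ∨ c ∨ ¬e) ∧ (¬d ∨ ¬b ∨ ¬a ∨ d ∨ ¬e)   [distribute ∨ over ∧]
= ¬d ∨ ¬b ∨ c ∨ ¬e   [simplify]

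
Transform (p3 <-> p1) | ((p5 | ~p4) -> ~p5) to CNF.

(p3 <-> p1) | ((p5 | ~p4) -> ~p5)
≡ ((p3 -> p1) & (p1 -> p3)) | ((p5 | ~p4) -> ~p5)   (eliminate <->)
≡ ((~p3 | p1) & (p1 -> p3)) | ((p5 | ~p4) -> ~p5)   (eliminate ->)
≡ ((~p3 | p1) & (~p1 | p3)) | ((p5 | ~p4) -> ~p5)   (eliminate ->)
≡ ((~p3 | p1) & (~p1 | p3)) | ~(p5 | ~p4) | ~p5   (eliminate ->)
≡ ((~p3 | p1) & (~p1 | p3)) | (~p5 & ~~p4) | ~p5   (De Morgan)
≡ ((~p3 | p1) & (~p1 | p3)) | (~p5 & p4) | ~p5   (double negation)
≡ (~p3 | p1 | ~p5 | ~p5) & (~p3 | p1 | p4 | ~p5) & (~p1 | p3 | ~p5 | ~p5) & (~p1 | p3 | p4 | ~p5)   (distribute | over &)
≡ (~p3 | p1 | ~p5) & (~p1 | p3 | ~p5)   (simplify)

(~p3 | p1 | ~p5) & (~p1 | p3 | ~p5)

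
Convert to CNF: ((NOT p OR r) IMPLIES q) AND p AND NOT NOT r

(NOT r OR q) AND p AND r

((NOT p OR r) IMPLIES q) AND p AND NOT NOT r
⇔ (NOT (NOT p OR r) OR q) AND p AND NOT NOT r   — eliminate IMPLIES
⇔ ((NOT NOT p AND NOT r) OR q) AND p AND NOT NOT r   — De Morgan
⇔ ((p AND NOT r) OR q) AND p AND NOT NOT r   — double negation
⇔ ((p AND NOT r) OR q) AND p AND r   — double negation
⇔ (p OR q) AND (NOT r OR q) AND p AND r   — distribute OR over AND
⇔ (NOT r OR q) AND p AND r   — simplify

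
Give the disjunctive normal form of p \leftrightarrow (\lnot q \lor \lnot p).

\lnot q \land p

p \leftrightarrow (\lnot q \lor \lnot p)
= (p \to (\lnot q \lor \lnot p)) \land ((\lnot q \lor \lnot p) \to p)   [eliminate \leftrightarrow]
= (\lnot p \lor \lnot q \lor \lnot p) \land ((\lnot q \lor \lnot p) \to p)   [eliminate \to]
= (\lnot p \lor \lnot q \lor \lnot p) \land (\lnot (\lnot q \lor \lnot p) \lor p)   [eliminate \to]
= (\lnot p \lor \lnot q \lor \lnot p) \land ((\lnot \lnot q \land \lnot \lnot p) \lor p)   [De Morgan]
= (\lnot p \lor \lnot q \lor \lnot p) \land ((q \land \lnot \lnot p) \lor p)   [double negation]
= (\lnot p \lor \lnot q \lor \lnot p) \land ((q \land p) \lor p)   [double negation]
= (\lnot p \land q \land p) \lor (\lnot p \land p) \lor (\lnot q \land q \land p) \lor (\lnot q \land p) \lor (\lnot p \land q \land p) \lor (\lnot p \land p)   [distribute \land over \lor]
= \lnot q \land p   [simplify]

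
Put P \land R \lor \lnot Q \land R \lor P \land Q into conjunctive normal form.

(P \lor \lnot Q) \land (P \lor R) \land (R \lor Q)

P \land R \lor \lnot Q \land R \lor P \land Q
= (P \lor \lnot Q \lor P) \land (P \lor \lnot Q \lor Q) \land (P \lor R \lor P) \land (P \lor R \lor Q) \land (R \lor \lnot Q \lor P) \land (R \lor \lnot Q \lor Q) \land (R \lor R \lor P) \land (R \lor R \lor Q)
= (P \lor \lnot Q) \land (P \lor R) \land (R \lor Q)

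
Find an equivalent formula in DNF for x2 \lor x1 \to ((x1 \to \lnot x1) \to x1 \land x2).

x2 \lor x1 \to ((x1 \to \lnot x1) \to x1 \land x2)
= \lnot (x2 \lor x1) \lor ((x1 \to \lnot x1) \to x1 \land x2)   [eliminate \to]
= \lnot (x2 \lor x1) \lor \lnot (x1 \to \lnot x1) \lor x1 \land x2   [eliminate \to]
= \lnot (x2 \lor x1) \lor \lnot (\lnot x1 \lor \lnot x1) \lor x1 \land x2   [eliminate \to]
= \lnot x2 \land \lnot x1 \lor \lnot (\lnot x1 \lor \lnot x1) \lor x1 \land x2   [De Morgan]
= \lnot x2 \land \lnot x1 \lor \lnot \lnot x1 \land \lnot \lnot x1 \lor x1 \land x2   [De Morgan]
= \lnot x2 \land \lnot x1 \lor x1 \land \lnot \lnot x1 \lor x1 \land x2   [double negation]
= \lnot x2 \land \lnot x1 \lor x1 \land x1 \lor x1 \land x2   [double negation]
= \lnot x2 \land \lnot x1 \lor x1   [simplify]

\lnot x2 \land \lnot x1 \lor x1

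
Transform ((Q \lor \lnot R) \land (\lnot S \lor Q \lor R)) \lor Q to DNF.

((Q \lor \lnot R) \land (\lnot S \lor Q \lor R)) \lor Q
= (Q \land \lnot S) \lor (Q \land Q) \lor (Q \land R) \lor (\lnot R \land \lnot S) \lor (\lnot R \land Q) \lor (\lnot R \land R) \lor Q   [distribute \land over \lor]
= Q \lor (\lnot R \land \lnot S)   [simplify]

Q \lor (\lnot R \land \lnot S)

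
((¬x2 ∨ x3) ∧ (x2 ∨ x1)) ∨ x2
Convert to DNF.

(¬x2 ∧ x1) ∨ (x3 ∧ x1) ∨ x2

((¬x2 ∨ x3) ∧ (x2 ∨ x1)) ∨ x2
= (¬x2 ∧ x2) ∨ (¬x2 ∧ x1) ∨ (x3 ∧ x2) ∨ (x3 ∧ x1) ∨ x2   [distribute ∧ over ∨]
= (¬x2 ∧ x1) ∨ (x3 ∧ x1) ∨ x2   [simplify]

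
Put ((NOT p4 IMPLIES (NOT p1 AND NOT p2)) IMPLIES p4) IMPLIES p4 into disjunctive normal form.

(NOT p1 AND NOT p2 AND NOT p4) OR p4

((NOT p4 IMPLIES (NOT p1 AND NOT p2)) IMPLIES p4) IMPLIES p4
≡ NOT ((NOT p4 IMPLIES (NOT p1 AND NOT p2)) IMPLIES p4) OR p4   [eliminate IMPLIES]
≡ NOT (NOT (NOT p4 IMPLIES (NOT p1 AND NOT p2)) OR p4) OR p4   [eliminate IMPLIES]
≡ NOT (NOT (NOT NOT p4 OR (NOT p1 AND NOT p2)) OR p4) OR p4   [eliminate IMPLIES]
≡ (NOT NOT (NOT NOT p4 OR (NOT p1 AND NOT p2)) AND NOT p4) OR p4   [De Morgan]
≡ ((NOT NOT p4 OR (NOT p1 AND NOT p2)) AND NOT p4) OR p4   [double negation]
≡ ((p4 OR (NOT p1 AND NOT p2)) AND NOT p4) OR p4   [double negation]
≡ (p4 AND NOT p4) OR (NOT p1 AND NOT p2 AND NOT p4) OR p4   [distribute AND over OR]
≡ (NOT p1 AND NOT p2 AND NOT p4) OR p4   [simplify]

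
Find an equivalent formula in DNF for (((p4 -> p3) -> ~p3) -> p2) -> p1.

(~p3 & ~p2) | p1

(((p4 -> p3) -> ~p3) -> p2) -> p1
⇔ ~(((p4 -> p3) -> ~p3) -> p2) | p1   — eliminate ->
⇔ ~(~((p4 -> p3) -> ~p3) | p2) | p1   — eliminate ->
⇔ ~(~(~(p4 -> p3) | ~p3) | p2) | p1   — eliminate ->
⇔ ~(~(~(~p4 | p3) | ~p3) | p2) | p1   — eliminate ->
⇔ (~~(~(~p4 | p3) | ~p3) & ~p2) | p1   — De Morgan
⇔ ((~(~p4 | p3) | ~p3) & ~p2) | p1   — double negation
⇔ (((~~p4 & ~p3) | ~p3) & ~p2) | p1   — De Morgan
⇔ (((p4 & ~p3) | ~p3) & ~p2) | p1   — double negation
⇔ (p4 & ~p3 & ~p2) | (~p3 & ~p2) | p1   — distribute & over |
⇔ (~p3 & ~p2) | p1   — simplify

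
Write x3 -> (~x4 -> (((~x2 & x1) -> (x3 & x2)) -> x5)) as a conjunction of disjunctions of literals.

(~x3 | x4 | ~x2 | x5) & (~x3 | x4 | x1 | x5)

x3 -> (~x4 -> (((~x2 & x1) -> (x3 & x2)) -> x5))
= ~x3 | (~x4 -> (((~x2 & x1) -> (x3 & x2)) -> x5))   — eliminate ->
= ~x3 | ~~x4 | (((~x2 & x1) -> (x3 & x2)) -> x5)   — eliminate ->
= ~x3 | ~~x4 | ~((~x2 & x1) -> (x3 & x2)) | x5   — eliminate ->
= ~x3 | ~~x4 | ~(~(~x2 & x1) | (x3 & x2)) | x5   — eliminate ->
= ~x3 | x4 | ~(~(~x2 & x1) | (x3 & x2)) | x5   — double negation
= ~x3 | x4 | (~~(~x2 & x1) & ~(x3 & x2)) | x5   — De Morgan
= ~x3 | x4 | (~x2 & x1 & ~(x3 & x2)) | x5   — double negation
= ~x3 | x4 | (~x2 & x1 & (~x3 | ~x2)) | x5   — De Morgan
= (~x3 | x4 | ~x2 | x5) & (~x3 | x4 | x1 | x5) & (~x3 | x4 | ~x3 | ~x2 | x5)   — distribute | over &
= (~x3 | x4 | ~x2 | x5) & (~x3 | x4 | x1 | x5)   — simplify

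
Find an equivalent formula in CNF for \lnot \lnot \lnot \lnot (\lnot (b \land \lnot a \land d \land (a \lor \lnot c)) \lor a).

\lnot b \lor a \lor \lnot d \lor c

\lnot \lnot \lnot \lnot (\lnot (b \land \lnot a \land d \land (a \lor \lnot c)) \lor a)
= \lnot \lnot (\lnot (b \land \lnot a \land d \land (a \lor \lnot c)) \lor a)   [double negation]
= \lnot (b \land \lnot a \land d \land (a \lor \lnot c)) \lor a   [double negation]
= \lnot b \lor \lnot \lnot a \lor \lnot d \lor \lnot (a \lor \lnot c) \lor a   [De Morgan]
= \lnot b \lor a \lor \lnot d \lor \lnot (a \lor \lnot c) \lor a   [double negation]
= \lnot b \lor a \lor \lnot d \lor (\lnot a \land \lnot \lnot c) \lor a   [De Morgan]
= \lnot b \lor a \lor \lnot d \lor (\lnot a \land c) \lor a   [double negation]
= (\lnot b \lor a \lor \lnot d \lor \lnot a \lor a) \land (\lnot b \lor a \lor \lnot d \lor c \lor a)   [distribute \lor over \land]
= \lnot b \lor a \lor \lnot d \lor c   [simplify]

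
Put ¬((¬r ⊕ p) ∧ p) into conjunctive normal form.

¬p ∨ ¬r

¬((¬r ⊕ p) ∧ p)
= ¬((¬r ∨ p) ∧ ¬(¬r ∧ p) ∧ p)   (expand ⊕)
= ¬(¬r ∨ p) ∨ ¬¬(¬r ∧ p) ∨ ¬p   (De Morgan)
= (¬¬r ∧ ¬p) ∨ ¬¬(¬r ∧ p) ∨ ¬p   (De Morgan)
= (r ∧ ¬p) ∨ ¬¬(¬r ∧ p) ∨ ¬p   (double negation)
= (r ∧ ¬p) ∨ (¬r ∧ p) ∨ ¬p   (double negation)
= (r ∨ ¬r ∨ ¬p) ∧ (r ∨ p ∨ ¬p) ∧ (¬p ∨ ¬r ∨ ¬p) ∧ (¬p ∨ p ∨ ¬p)   (distribute ∨ over ∧)
= ¬p ∨ ¬r   (simplify)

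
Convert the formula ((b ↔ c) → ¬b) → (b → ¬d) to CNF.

¬b ∨ c ∨ ¬d

((b ↔ c) → ¬b) → (b → ¬d)
= ¬((b ↔ c) → ¬b) ∨ (b → ¬d)   (eliminate →)
= ¬(¬(b ↔ c) ∨ ¬b) ∨ (b → ¬d)   (eliminate →)
= ¬(¬((b → c) ∧ (c → b)) ∨ ¬b) ∨ (b → ¬d)   (eliminate ↔)
= ¬(¬((¬b ∨ c) ∧ (c → b)) ∨ ¬b) ∨ (b → ¬d)   (eliminate →)
= ¬(¬((¬b ∨ c) ∧ (¬c ∨ b)) ∨ ¬b) ∨ (b → ¬d)   (eliminate →)
= ¬(¬((¬b ∨ c) ∧ (¬c ∨ b)) ∨ ¬b) ∨ ¬b ∨ ¬d   (eliminate →)
= (¬¬((¬b ∨ c) ∧ (¬c ∨ b)) ∧ ¬¬b) ∨ ¬b ∨ ¬d   (De Morgan)
= ((¬b ∨ c) ∧ (¬c ∨ b) ∧ ¬¬b) ∨ ¬b ∨ ¬d   (double negation)
= ((¬b ∨ c) ∧ (¬c ∨ b) ∧ b) ∨ ¬b ∨ ¬d   (double negation)
= (¬b ∨ c ∨ ¬b ∨ ¬d) ∧ (¬c ∨ b ∨ ¬b ∨ ¬d) ∧ (b ∨ ¬b ∨ ¬d)   (distribute ∨ over ∧)
= ¬b ∨ c ∨ ¬d   (simplify)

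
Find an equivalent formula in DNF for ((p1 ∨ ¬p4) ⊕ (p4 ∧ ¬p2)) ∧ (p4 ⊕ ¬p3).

((p1 ∨ ¬p4) ⊕ (p4 ∧ ¬p2)) ∧ (p4 ⊕ ¬p3)
= (((p1 ∨ ¬p4) ∧ ¬(p4 ∧ ¬p2)) ∨ (¬(p1 ∨ ¬p4) ∧ p4 ∧ ¬p2)) ∧ (p4 ⊕ ¬p3)   [expand ⊕]
= (((p1 ∨ ¬p4) ∧ ¬(p4 ∧ ¬p2)) ∨ (¬(p1 ∨ ¬p4) ∧ p4 ∧ ¬p2)) ∧ ((p4 ∧ ¬¬p3) ∨ (¬p4 ∧ ¬p3))   [expand ⊕]
= (((p1 ∨ ¬p4) ∧ (¬p4 ∨ ¬¬p2)) ∨ (¬(p1 ∨ ¬p4) ∧ p4 ∧ ¬p2)) ∧ ((p4 ∧ ¬¬p3) ∨ (¬p4 ∧ ¬p3))   [De Morgan]
= (((p1 ∨ ¬p4) ∧ (¬p4 ∨ p2)) ∨ (¬(p1 ∨ ¬p4) ∧ p4 ∧ ¬p2)) ∧ ((p4 ∧ ¬¬p3) ∨ (¬p4 ∧ ¬p3))   [double negation]
= (((p1 ∨ ¬p4) ∧ (¬p4 ∨ p2)) ∨ (¬p1 ∧ ¬¬p4 ∧ p4 ∧ ¬p2)) ∧ ((p4 ∧ ¬¬p3) ∨ (¬p4 ∧ ¬p3))   [De Morgan]
= (((p1 ∨ ¬p4) ∧ (¬p4 ∨ p2)) ∨ (¬p1 ∧ p4 ∧ p4 ∧ ¬p2)) ∧ ((p4 ∧ ¬¬p3) ∨ (¬p4 ∧ ¬p3))   [double negation]
= (((p1 ∨ ¬p4) ∧ (¬p4 ∨ p2)) ∨ (¬p1 ∧ p4 ∧ p4 ∧ ¬p2)) ∧ ((p4 ∧ p3) ∨ (¬p4 ∧ ¬p3))   [double negation]
= (p1 ∧ ¬p4 ∧ p4 ∧ p3) ∨ (p1 ∧ ¬p4 ∧ ¬p4 ∧ ¬p3) ∨ (p1 ∧ p2 ∧ p4 ∧ p3) ∨ (p1 ∧ p2 ∧ ¬p4 ∧ ¬p3) ∨ (¬p4 ∧ ¬p4 ∧ p4 ∧ p3) ∨ (¬p4 ∧ ¬p4 ∧ ¬p4 ∧ ¬p3) ∨ (¬p4 ∧ p2 ∧ p4 ∧ p3) ∨ (¬p4 ∧ p2 ∧ ¬p4 ∧ ¬p3) ∨ (¬p1 ∧ p4 ∧ p4 ∧ ¬p2 ∧ p4 ∧ p3) ∨ (¬p1 ∧ p4 ∧ p4 ∧ ¬p2 ∧ ¬p4 ∧ ¬p3)   [distribute ∧ over ∨]
= (p1 ∧ p2 ∧ p4 ∧ p3) ∨ (¬p4 ∧ ¬p3) ∨ (¬p1 ∧ p4 ∧ ¬p2 ∧ p3)   [simplify]

(p1 ∧ p2 ∧ p4 ∧ p3) ∨ (¬p4 ∧ ¬p3) ∨ (¬p1 ∧ p4 ∧ ¬p2 ∧ p3)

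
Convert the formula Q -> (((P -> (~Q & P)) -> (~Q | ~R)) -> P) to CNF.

Q -> (((P -> (~Q & P)) -> (~Q | ~R)) -> P)
⇔ ~Q | (((P -> (~Q & P)) -> (~Q | ~R)) -> P)   — eliminate ->
⇔ ~Q | ~((P -> (~Q & P)) -> (~Q | ~R)) | P   — eliminate ->
⇔ ~Q | ~(~(P -> (~Q & P)) | ~Q | ~R) | P   — eliminate ->
⇔ ~Q | ~(~(~P | (~Q & P)) | ~Q | ~R) | P   — eliminate ->
⇔ ~Q | (~~(~P | (~Q & P)) & ~~Q & ~~R) | P   — De Morgan
⇔ ~Q | ((~P | (~Q & P)) & ~~Q & ~~R) | P   — double negation
⇔ ~Q | ((~P | (~Q & P)) & Q & ~~R) | P   — double negation
⇔ ~Q | ((~P | (~Q & P)) & Q & R) | P   — double negation
⇔ (~Q | ~P | ~Q | P) & (~Q | ~P | P | P) & (~Q | Q | P) & (~Q | R | P)   — distribute | over &
⇔ ~Q | R | P   — simplify

~Q | R | P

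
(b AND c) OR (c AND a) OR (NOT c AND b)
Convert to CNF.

(b AND c) OR (c AND a) OR (NOT c AND b)
= (b OR c OR NOT c) AND (b OR c OR b) AND (b OR a OR NOT c) AND (b OR a OR b) AND (c OR c OR NOT c) AND (c OR c OR b) AND (c OR a OR NOT c) AND (c OR a OR b)   — distribute OR over AND
= (b OR c) AND (b OR a)   — simplify

(b OR c) AND (b OR a)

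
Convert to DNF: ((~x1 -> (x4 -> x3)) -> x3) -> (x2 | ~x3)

x2 | ~x3

((~x1 -> (x4 -> x3)) -> x3) -> (x2 | ~x3)
= ~((~x1 -> (x4 -> x3)) -> x3) | x2 | ~x3   (eliminate ->)
= ~(~(~x1 -> (x4 -> x3)) | x3) | x2 | ~x3   (eliminate ->)
= ~(~(~~x1 | (x4 -> x3)) | x3) | x2 | ~x3   (eliminate ->)
= ~(~(~~x1 | ~x4 | x3) | x3) | x2 | ~x3   (eliminate ->)
= (~~(~~x1 | ~x4 | x3) & ~x3) | x2 | ~x3   (De Morgan)
= ((~~x1 | ~x4 | x3) & ~x3) | x2 | ~x3   (double negation)
= ((x1 | ~x4 | x3) & ~x3) | x2 | ~x3   (double negation)
= (x1 & ~x3) | (~x4 & ~x3) | (x3 & ~x3) | x2 | ~x3   (distribute & over |)
= x2 | ~x3   (simplify)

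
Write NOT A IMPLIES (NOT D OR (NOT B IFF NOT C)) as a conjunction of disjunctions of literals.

NOT A IMPLIES (NOT D OR (NOT B IFF NOT C))
= NOT NOT A OR NOT D OR (NOT B IFF NOT C)   — eliminate IMPLIES
= NOT NOT A OR NOT D OR ((NOT B IMPLIES NOT C) AND (NOT C IMPLIES NOT B))   — eliminate IFF
= NOT NOT A OR NOT D OR ((NOT NOT B OR NOT C) AND (NOT C IMPLIES NOT B))   — eliminate IMPLIES
= NOT NOT A OR NOT D OR ((NOT NOT B OR NOT C) AND (NOT NOT C OR NOT B))   — eliminate IMPLIES
= A OR NOT D OR ((NOT NOT B OR NOT C) AND (NOT NOT C OR NOT B))   — double negation
= A OR NOT D OR ((B OR NOT C) AND (NOT NOT C OR NOT B))   — double negation
= A OR NOT D OR ((B OR NOT C) AND (C OR NOT B))   — double negation
= (A OR NOT D OR B OR NOT C) AND (A OR NOT D OR C OR NOT B)   — distribute OR over AND

(A OR NOT D OR B OR NOT C) AND (A OR NOT D OR C OR NOT B)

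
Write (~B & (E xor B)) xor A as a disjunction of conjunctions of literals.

(~B & E & ~A) | (B & A) | (~E & ~B & A)

(~B & (E xor B)) xor A
≡ (~B & (E xor B) & ~A) | (~(~B & (E xor B)) & A)   [expand xor]
≡ (~B & ((E & ~B) | (~E & B)) & ~A) | (~(~B & (E xor B)) & A)   [expand xor]
≡ (~B & ((E & ~B) | (~E & B)) & ~A) | (~(~B & ((E & ~B) | (~E & B))) & A)   [expand xor]
≡ (~B & ((E & ~B) | (~E & B)) & ~A) | ((~~B | ~((E & ~B) | (~E & B))) & A)   [De Morgan]
≡ (~B & ((E & ~B) | (~E & B)) & ~A) | ((B | ~((E & ~B) | (~E & B))) & A)   [double negation]
≡ (~B & ((E & ~B) | (~E & B)) & ~A) | ((B | (~(E & ~B) & ~(~E & B))) & A)   [De Morgan]
≡ (~B & ((E & ~B) | (~E & B)) & ~A) | ((B | ((~E | ~~B) & ~(~E & B))) & A)   [De Morgan]
≡ (~B & ((E & ~B) | (~E & B)) & ~A) | ((B | ((~E | B) & ~(~E & B))) & A)   [double negation]
≡ (~B & ((E & ~B) | (~E & B)) & ~A) | ((B | ((~E | B) & (~~E | ~B))) & A)   [De Morgan]
≡ (~B & ((E & ~B) | (~E & B)) & ~A) | ((B | ((~E | B) & (E | ~B))) & A)   [double negation]
≡ (~B & E & ~B & ~A) | (~B & ~E & B & ~A) | (B & A) | (~E & E & A) | (~E & ~B & A) | (B & E & A) | (B & ~B & A)   [distribute & over |]
≡ (~B & E & ~A) | (B & A) | (~E & ~B & A)   [simplify]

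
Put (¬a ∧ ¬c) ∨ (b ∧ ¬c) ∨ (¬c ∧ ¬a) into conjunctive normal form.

(¬a ∧ ¬c) ∨ (b ∧ ¬c) ∨ (¬c ∧ ¬a)
≡ (¬a ∨ b ∨ ¬c) ∧ (¬a ∨ b ∨ ¬a) ∧ (¬a ∨ ¬c ∨ ¬c) ∧ (¬a ∨ ¬c ∨ ¬a) ∧ (¬c ∨ b ∨ ¬c) ∧ (¬c ∨ b ∨ ¬a) ∧ (¬c ∨ ¬c ∨ ¬c) ∧ (¬c ∨ ¬c ∨ ¬a)   (distribute ∨ over ∧)
≡ (¬a ∨ b) ∧ ¬c   (simplify)

(¬a ∨ b) ∧ ¬c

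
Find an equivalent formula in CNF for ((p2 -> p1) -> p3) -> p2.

((p2 -> p1) -> p3) -> p2
≡ ~((p2 -> p1) -> p3) | p2   (eliminate ->)
≡ ~(~(p2 -> p1) | p3) | p2   (eliminate ->)
≡ ~(~(~p2 | p1) | p3) | p2   (eliminate ->)
≡ (~~(~p2 | p1) & ~p3) | p2   (De Morgan)
≡ ((~p2 | p1) & ~p3) | p2   (double negation)
≡ (~p2 | p1 | p2) & (~p3 | p2)   (distribute | over &)
≡ ~p3 | p2   (simplify)

~p3 | p2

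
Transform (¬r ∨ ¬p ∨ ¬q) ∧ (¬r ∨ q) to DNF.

¬r ∨ (¬p ∧ q)

(¬r ∨ ¬p ∨ ¬q) ∧ (¬r ∨ q)
⇔ (¬r ∧ ¬r) ∨ (¬r ∧ q) ∨ (¬p ∧ ¬r) ∨ (¬p ∧ q) ∨ (¬q ∧ ¬r) ∨ (¬q ∧ q)   [distribute ∧ over ∨]
⇔ ¬r ∨ (¬p ∧ q)   [simplify]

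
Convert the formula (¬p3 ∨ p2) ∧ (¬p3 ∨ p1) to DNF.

¬p3 ∨ (p2 ∧ p1)

(¬p3 ∨ p2) ∧ (¬p3 ∨ p1)
≡ (¬p3 ∧ ¬p3) ∨ (¬p3 ∧ p1) ∨ (p2 ∧ ¬p3) ∨ (p2 ∧ p1)   [distribute ∧ over ∨]
≡ ¬p3 ∨ (p2 ∧ p1)   [simplify]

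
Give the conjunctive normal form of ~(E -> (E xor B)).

E & (~E | B)

~(E -> (E xor B))
⇔ ~(~E | (E xor B))   [eliminate ->]
⇔ ~(~E | ((E | B) & ~(E & B)))   [expand xor]
⇔ ~~E & ~((E | B) & ~(E & B))   [De Morgan]
⇔ E & ~((E | B) & ~(E & B))   [double negation]
⇔ E & (~(E | B) | ~~(E & B))   [De Morgan]
⇔ E & ((~E & ~B) | ~~(E & B))   [De Morgan]
⇔ E & ((~E & ~B) | (E & B))   [double negation]
⇔ E & (~E | E) & (~E | B) & (~B | E) & (~B | B)   [distribute | over &]
⇔ E & (~E | B)   [simplify]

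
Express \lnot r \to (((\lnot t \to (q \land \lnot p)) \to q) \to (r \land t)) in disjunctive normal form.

\lnot r \to (((\lnot t \to (q \land \lnot p)) \to q) \to (r \land t))
≡ \lnot \lnot r \lor (((\lnot t \to (q \land \lnot p)) \to q) \to (r \land t))   [eliminate \to]
≡ \lnot \lnot r \lor \lnot ((\lnot t \to (q \land \lnot p)) \to q) \lor (r \land t)   [eliminate \to]
≡ \lnot \lnot r \lor \lnot (\lnot (\lnot t \to (q \land \lnot p)) \lor q) \lor (r \land t)   [eliminate \to]
≡ \lnot \lnot r \lor \lnot (\lnot (\lnot \lnot t \lor (q \land \lnot p)) \lor q) \lor (r \land t)   [eliminate \to]
≡ r \lor \lnot (\lnot (\lnot \lnot t \lor (q \land \lnot p)) \lor q) \lor (r \land t)   [double negation]
≡ r \lor (\lnot \lnot (\lnot \lnot t \lor (q \land \lnot p)) \land \lnot q) \lor (r \land t)   [De Morgan]
≡ r \lor ((\lnot \lnot t \lor (q \land \lnot p)) \land \lnot q) \lor (r \land t)   [double negation]
≡ r \lor ((t \lor (q \land \lnot p)) \land \lnot q) \lor (r \land t)   [double negation]
≡ r \lor (t \land \lnot q) \lor (q \land \lnot p \land \lnot q) \lor (r \land t)   [distribute \land over \lor]
≡ r \lor (t \land \lnot q)   [simplify]

r \lor (t \land \lnot q)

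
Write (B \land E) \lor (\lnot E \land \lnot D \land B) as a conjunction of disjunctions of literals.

(B \land E) \lor (\lnot E \land \lnot D \land B)
≡ (B \lor \lnot E) \land (B \lor \lnot D) \land (B \lor B) \land (E \lor \lnot E) \land (E \lor \lnot D) \land (E \lor B)   — distribute \lor over \land
≡ B \land (E \lor \lnot D)   — simplify

B \land (E \lor \lnot D)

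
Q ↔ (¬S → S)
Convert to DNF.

(¬Q ∧ ¬S) ∨ (S ∧ Q)

Q ↔ (¬S → S)
≡ (Q → (¬S → S)) ∧ ((¬S → S) → Q)   [eliminate ↔]
≡ (¬Q ∨ (¬S → S)) ∧ ((¬S → S) → Q)   [eliminate →]
≡ (¬Q ∨ ¬¬S ∨ S) ∧ ((¬S → S) → Q)   [eliminate →]
≡ (¬Q ∨ ¬¬S ∨ S) ∧ (¬(¬S → S) ∨ Q)   [eliminate →]
≡ (¬Q ∨ ¬¬S ∨ S) ∧ (¬(¬¬S ∨ S) ∨ Q)   [eliminate →]
≡ (¬Q ∨ S ∨ S) ∧ (¬(¬¬S ∨ S) ∨ Q)   [double negation]
≡ (¬Q ∨ S ∨ S) ∧ ((¬¬¬S ∧ ¬S) ∨ Q)   [De Morgan]
≡ (¬Q ∨ S ∨ S) ∧ ((¬S ∧ ¬S) ∨ Q)   [double negation]
≡ (¬Q ∧ ¬S ∧ ¬S) ∨ (¬Q ∧ Q) ∨ (S ∧ ¬S ∧ ¬S) ∨ (S ∧ Q) ∨ (S ∧ ¬S ∧ ¬S) ∨ (S ∧ Q)   [distribute ∧ over ∨]
≡ (¬Q ∧ ¬S) ∨ (S ∧ Q)   [simplify]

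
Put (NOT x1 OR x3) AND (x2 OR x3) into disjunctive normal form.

(NOT x1 OR x3) AND (x2 OR x3)
= (NOT x1 AND x2) OR (NOT x1 AND x3) OR (x3 AND x2) OR (x3 AND x3)   (distribute AND over OR)
= (NOT x1 AND x2) OR x3   (simplify)

(NOT x1 AND x2) OR x3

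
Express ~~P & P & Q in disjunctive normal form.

P & Q

~~P & P & Q
⇔ P & P & Q   — double negation
⇔ P & Q   — simplify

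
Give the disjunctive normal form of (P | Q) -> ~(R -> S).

(P | Q) -> ~(R -> S)
≡ ~(P | Q) | ~(R -> S)   (eliminate ->)
≡ ~(P | Q) | ~(~R | S)   (eliminate ->)
≡ (~P & ~Q) | ~(~R | S)   (De Morgan)
≡ (~P & ~Q) | (~~R & ~S)   (De Morgan)
≡ (~P & ~Q) | (R & ~S)   (double negation)

(~P & ~Q) | (R & ~S)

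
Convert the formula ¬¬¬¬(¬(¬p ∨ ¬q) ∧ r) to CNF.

¬¬¬¬(¬(¬p ∨ ¬q) ∧ r)
≡ ¬¬(¬(¬p ∨ ¬q) ∧ r)
≡ ¬(¬p ∨ ¬q) ∧ r
≡ ¬¬p ∧ ¬¬q ∧ r
≡ p ∧ ¬¬q ∧ r
≡ p ∧ q ∧ r

p ∧ q ∧ r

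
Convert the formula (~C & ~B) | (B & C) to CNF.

(~C | B) & (~B | C)

(~C & ~B) | (B & C)
= (~C | B) & (~C | C) & (~B | B) & (~B | C)   (distribute | over &)
= (~C | B) & (~B | C)   (simplify)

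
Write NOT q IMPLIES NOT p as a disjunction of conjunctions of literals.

NOT q IMPLIES NOT p
≡ NOT NOT q OR NOT p   [eliminate IMPLIES]
≡ q OR NOT p   [double negation]

q OR NOT p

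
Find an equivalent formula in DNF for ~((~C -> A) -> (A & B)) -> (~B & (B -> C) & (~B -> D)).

~((~C -> A) -> (A & B)) -> (~B & (B -> C) & (~B -> D))
≡ ~~((~C -> A) -> (A & B)) | (~B & (B -> C) & (~B -> D))   [eliminate ->]
≡ ~~(~(~C -> A) | (A & B)) | (~B & (B -> C) & (~B -> D))   [eliminate ->]
≡ ~~(~(~~C | A) | (A & B)) | (~B & (B -> C) & (~B -> D))   [eliminate ->]
≡ ~~(~(~~C | A) | (A & B)) | (~B & (~B | C) & (~B -> D))   [eliminate ->]
≡ ~~(~(~~C | A) | (A & B)) | (~B & (~B | C) & (~~B | D))   [eliminate ->]
≡ ~(~~C | A) | (A & B) | (~B & (~B | C) & (~~B | D))   [double negation]
≡ (~~~C & ~A) | (A & B) | (~B & (~B | C) & (~~B | D))   [De Morgan]
≡ (~C & ~A) | (A & B) | (~B & (~B | C) & (~~B | D))   [double negation]
≡ (~C & ~A) | (A & B) | (~B & (~B | C) & (B | D))   [double negation]
≡ (~C & ~A) | (A & B) | (~B & ~B & B) | (~B & ~B & D) | (~B & C & B) | (~B & C & D)   [distribute & over |]
≡ (~C & ~A) | (A & B) | (~B & D)   [simplify]

(~C & ~A) | (A & B) | (~B & D)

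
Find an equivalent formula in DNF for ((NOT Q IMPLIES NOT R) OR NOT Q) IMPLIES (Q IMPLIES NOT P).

((NOT Q IMPLIES NOT R) OR NOT Q) IMPLIES (Q IMPLIES NOT P)
≡ NOT ((NOT Q IMPLIES NOT R) OR NOT Q) OR (Q IMPLIES NOT P)   (eliminate IMPLIES)
≡ NOT (NOT NOT Q OR NOT R OR NOT Q) OR (Q IMPLIES NOT P)   (eliminate IMPLIES)
≡ NOT (NOT NOT Q OR NOT R OR NOT Q) OR NOT Q OR NOT P   (eliminate IMPLIES)
≡ (NOT NOT NOT Q AND NOT NOT R AND NOT NOT Q) OR NOT Q OR NOT P   (De Morgan)
≡ (NOT Q AND NOT NOT R AND NOT NOT Q) OR NOT Q OR NOT P   (double negation)
≡ (NOT Q AND R AND NOT NOT Q) OR NOT Q OR NOT P   (double negation)
≡ (NOT Q AND R AND Q) OR NOT Q OR NOT P   (double negation)
≡ NOT Q OR NOT P   (simplify)

NOT Q OR NOT P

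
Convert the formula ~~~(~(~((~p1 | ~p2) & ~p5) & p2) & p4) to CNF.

~~~(~(~((~p1 | ~p2) & ~p5) & p2) & p4)
⇔ ~(~(~((~p1 | ~p2) & ~p5) & p2) & p4)   — double negation
⇔ ~~(~((~p1 | ~p2) & ~p5) & p2) | ~p4   — De Morgan
⇔ (~((~p1 | ~p2) & ~p5) & p2) | ~p4   — double negation
⇔ ((~(~p1 | ~p2) | ~~p5) & p2) | ~p4   — De Morgan
⇔ (((~~p1 & ~~p2) | ~~p5) & p2) | ~p4   — De Morgan
⇔ (((p1 & ~~p2) | ~~p5) & p2) | ~p4   — double negation
⇔ (((p1 & p2) | ~~p5) & p2) | ~p4   — double negation
⇔ (((p1 & p2) | p5) & p2) | ~p4   — double negation
⇔ (p1 | p5 | ~p4) & (p2 | p5 | ~p4) & (p2 | ~p4)   — distribute | over &
⇔ (p1 | p5 | ~p4) & (p2 | ~p4)   — simplify

(p1 | p5 | ~p4) & (p2 | ~p4)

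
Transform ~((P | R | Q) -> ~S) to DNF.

(P & S) | (R & S) | (Q & S)

~((P | R | Q) -> ~S)
≡ ~(~(P | R | Q) | ~S)   — eliminate ->
≡ ~~(P | R | Q) & ~~S   — De Morgan
≡ (P | R | Q) & ~~S   — double negation
≡ (P | R | Q) & S   — double negation
≡ (P & S) | (R & S) | (Q & S)   — distribute & over |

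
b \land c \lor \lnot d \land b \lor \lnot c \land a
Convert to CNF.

(b \lor \lnot c) \land (b \lor a) \land (c \lor \lnot d \lor a)

b \land c \lor \lnot d \land b \lor \lnot c \land a
= (b \lor \lnot d \lor \lnot c) \land (b \lor \lnot d \lor a) \land (b \lor b \lor \lnot c) \land (b \lor b \lor a) \land (c \lor \lnot d \lor \lnot c) \land (c \lor \lnot d \lor a) \land (c \lor b \lor \lnot c) \land (c \lor b \lor a)   — distribute \lor over \land
= (b \lor \lnot c) \land (b \lor a) \land (c \lor \lnot d \lor a)   — simplify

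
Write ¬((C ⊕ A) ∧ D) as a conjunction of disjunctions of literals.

¬((C ⊕ A) ∧ D)
⇔ ¬((C ∨ A) ∧ ¬(C ∧ A) ∧ D)   (expand ⊕)
⇔ ¬(C ∨ A) ∨ ¬¬(C ∧ A) ∨ ¬D   (De Morgan)
⇔ ¬C ∧ ¬A ∨ ¬¬(C ∧ A) ∨ ¬D   (De Morgan)
⇔ ¬C ∧ ¬A ∨ C ∧ A ∨ ¬D   (double negation)
⇔ (¬C ∨ C ∨ ¬D) ∧ (¬C ∨ A ∨ ¬D) ∧ (¬A ∨ C ∨ ¬D) ∧ (¬A ∨ A ∨ ¬D)   (distribute ∨ over ∧)
⇔ (¬C ∨ A ∨ ¬D) ∧ (¬A ∨ C ∨ ¬D)   (simplify)

(¬C ∨ A ∨ ¬D) ∧ (¬A ∨ C ∨ ¬D)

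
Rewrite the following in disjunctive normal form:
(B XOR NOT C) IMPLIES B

(B XOR NOT C) IMPLIES B
≡ NOT (B XOR NOT C) OR B
≡ NOT ((B AND NOT NOT C) OR (NOT B AND NOT C)) OR B
≡ (NOT (B AND NOT NOT C) AND NOT (NOT B AND NOT C)) OR B
≡ ((NOT B OR NOT NOT NOT C) AND NOT (NOT B AND NOT C)) OR B
≡ ((NOT B OR NOT C) AND NOT (NOT B AND NOT C)) OR B
≡ ((NOT B OR NOT C) AND (NOT NOT B OR NOT NOT C)) OR B
≡ ((NOT B OR NOT C) AND (B OR NOT NOT C)) OR B
≡ ((NOT B OR NOT C) AND (B OR C)) OR B
≡ (NOT B AND B) OR (NOT B AND C) OR (NOT C AND B) OR (NOT C AND C) OR B
≡ (NOT B AND C) OR B

(NOT B AND C) OR B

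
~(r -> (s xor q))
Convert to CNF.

~(r -> (s xor q))
⇔ ~(~r | (s xor q))   [eliminate ->]
⇔ ~(~r | ((s | q) & ~(s & q)))   [expand xor]
⇔ ~~r & ~((s | q) & ~(s & q))   [De Morgan]
⇔ r & ~((s | q) & ~(s & q))   [double negation]
⇔ r & (~(s | q) | ~~(s & q))   [De Morgan]
⇔ r & ((~s & ~q) | ~~(s & q))   [De Morgan]
⇔ r & ((~s & ~q) | (s & q))   [double negation]
⇔ r & (~s | s) & (~s | q) & (~q | s) & (~q | q)   [distribute | over &]
⇔ r & (~s | q) & (~q | s)   [simplify]

r & (~s | q) & (~q | s)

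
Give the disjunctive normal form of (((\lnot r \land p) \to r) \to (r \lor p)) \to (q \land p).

(\lnot p \land \lnot r) \lor (q \land p)

(((\lnot r \land p) \to r) \to (r \lor p)) \to (q \land p)
⇔ \lnot (((\lnot r \land p) \to r) \to (r \lor p)) \lor (q \land p)   (eliminate \to)
⇔ \lnot (\lnot ((\lnot r \land p) \to r) \lor r \lor p) \lor (q \land p)   (eliminate \to)
⇔ \lnot (\lnot (\lnot (\lnot r \land p) \lor r) \lor r \lor p) \lor (q \land p)   (eliminate \to)
⇔ (\lnot \lnot (\lnot (\lnot r \land p) \lor r) \land \lnot r \land \lnot p) \lor (q \land p)   (De Morgan)
⇔ ((\lnot (\lnot r \land p) \lor r) \land \lnot r \land \lnot p) \lor (q \land p)   (double negation)
⇔ ((\lnot \lnot r \lor \lnot p \lor r) \land \lnot r \land \lnot p) \lor (q \land p)   (De Morgan)
⇔ ((r \lor \lnot p \lor r) \land \lnot r \land \lnot p) \lor (q \land p)   (double negation)
⇔ (r \land \lnot r \land \lnot p) \lor (\lnot p \land \lnot r \land \lnot p) \lor (r \land \lnot r \land \lnot p) \lor (q \land p)   (distribute \land over \lor)
⇔ (\lnot p \land \lnot r) \lor (q \land p)   (simplify)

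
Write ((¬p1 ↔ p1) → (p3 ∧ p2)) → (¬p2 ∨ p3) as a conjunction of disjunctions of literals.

((¬p1 ↔ p1) → (p3 ∧ p2)) → (¬p2 ∨ p3)
⇔ ¬((¬p1 ↔ p1) → (p3 ∧ p2)) ∨ ¬p2 ∨ p3   [eliminate →]
⇔ ¬(¬(¬p1 ↔ p1) ∨ (p3 ∧ p2)) ∨ ¬p2 ∨ p3   [eliminate →]
⇔ ¬(¬((¬p1 → p1) ∧ (p1 → ¬p1)) ∨ (p3 ∧ p2)) ∨ ¬p2 ∨ p3   [eliminate ↔]
⇔ ¬(¬((¬¬p1 ∨ p1) ∧ (p1 → ¬p1)) ∨ (p3 ∧ p2)) ∨ ¬p2 ∨ p3   [eliminate →]
⇔ ¬(¬((¬¬p1 ∨ p1) ∧ (¬p1 ∨ ¬p1)) ∨ (p3 ∧ p2)) ∨ ¬p2 ∨ p3   [eliminate →]
⇔ (¬¬((¬¬p1 ∨ p1) ∧ (¬p1 ∨ ¬p1)) ∧ ¬(p3 ∧ p2)) ∨ ¬p2 ∨ p3   [De Morgan]
⇔ ((¬¬p1 ∨ p1) ∧ (¬p1 ∨ ¬p1) ∧ ¬(p3 ∧ p2)) ∨ ¬p2 ∨ p3   [double negation]
⇔ ((p1 ∨ p1) ∧ (¬p1 ∨ ¬p1) ∧ ¬(p3 ∧ p2)) ∨ ¬p2 ∨ p3   [double negation]
⇔ ((p1 ∨ p1) ∧ (¬p1 ∨ ¬p1) ∧ (¬p3 ∨ ¬p2)) ∨ ¬p2 ∨ p3   [De Morgan]
⇔ (p1 ∨ p1 ∨ ¬p2 ∨ p3) ∧ (¬p1 ∨ ¬p1 ∨ ¬p2 ∨ p3) ∧ (¬p3 ∨ ¬p2 ∨ ¬p2 ∨ p3)   [distribute ∨ over ∧]
⇔ (p1 ∨ ¬p2 ∨ p3) ∧ (¬p1 ∨ ¬p2 ∨ p3)   [simplify]

(p1 ∨ ¬p2 ∨ p3) ∧ (¬p1 ∨ ¬p2 ∨ p3)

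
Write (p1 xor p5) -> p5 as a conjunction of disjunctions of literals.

(p1 xor p5) -> p5
≡ ~(p1 xor p5) | p5   — eliminate ->
≡ ~((p1 | p5) & ~(p1 & p5)) | p5   — expand xor
≡ ~(p1 | p5) | ~~(p1 & p5) | p5   — De Morgan
≡ (~p1 & ~p5) | ~~(p1 & p5) | p5   — De Morgan
≡ (~p1 & ~p5) | (p1 & p5) | p5   — double negation
≡ (~p1 | p1 | p5) & (~p1 | p5 | p5) & (~p5 | p1 | p5) & (~p5 | p5 | p5)   — distribute | over &
≡ ~p1 | p5   — simplify

~p1 | p5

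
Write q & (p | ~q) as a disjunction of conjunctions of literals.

q & p

q & (p | ~q)
⇔ (q & p) | (q & ~q)   [distribute & over |]
⇔ q & p   [simplify]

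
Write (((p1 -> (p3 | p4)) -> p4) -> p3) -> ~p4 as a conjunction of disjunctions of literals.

(((p1 -> (p3 | p4)) -> p4) -> p3) -> ~p4
≡ ~(((p1 -> (p3 | p4)) -> p4) -> p3) | ~p4   [eliminate ->]
≡ ~(~((p1 -> (p3 | p4)) -> p4) | p3) | ~p4   [eliminate ->]
≡ ~(~(~(p1 -> (p3 | p4)) | p4) | p3) | ~p4   [eliminate ->]
≡ ~(~(~(~p1 | p3 | p4) | p4) | p3) | ~p4   [eliminate ->]
≡ (~~(~(~p1 | p3 | p4) | p4) & ~p3) | ~p4   [De Morgan]
≡ ((~(~p1 | p3 | p4) | p4) & ~p3) | ~p4   [double negation]
≡ (((~~p1 & ~p3 & ~p4) | p4) & ~p3) | ~p4   [De Morgan]
≡ (((p1 & ~p3 & ~p4) | p4) & ~p3) | ~p4   [double negation]
≡ (p1 | p4 | ~p4) & (~p3 | p4 | ~p4) & (~p4 | p4 | ~p4) & (~p3 | ~p4)   [distribute | over &]
≡ ~p3 | ~p4   [simplify]

~p3 | ~p4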